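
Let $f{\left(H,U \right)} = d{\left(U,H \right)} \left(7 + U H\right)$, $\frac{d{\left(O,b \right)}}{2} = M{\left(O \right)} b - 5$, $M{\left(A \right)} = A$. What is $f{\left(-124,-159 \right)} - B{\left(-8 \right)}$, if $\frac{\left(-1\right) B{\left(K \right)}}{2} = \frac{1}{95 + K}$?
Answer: $\frac{67644249224}{87} \approx 7.7752 \cdot 10^{8}$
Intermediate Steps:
$B{\left(K \right)} = - \frac{2}{95 + K}$
$d{\left(O,b \right)} = -10 + 2 O b$ ($d{\left(O,b \right)} = 2 \left(O b - 5\right) = 2 \left(-5 + O b\right) = -10 + 2 O b$)
$f{\left(H,U \right)} = \left(-10 + 2 H U\right) \left(7 + H U\right)$ ($f{\left(H,U \right)} = \left(-10 + 2 U H\right) \left(7 + U H\right) = \left(-10 + 2 H U\right) \left(7 + H U\right)$)
$f{\left(-124,-159 \right)} - B{\left(-8 \right)} = 2 \left(-5 - -19716\right) \left(7 - -19716\right) - - \frac{2}{95 - 8} = 2 \left(-5 + 19716\right) \left(7 + 19716\right) - - \frac{2}{87} = 2 \cdot 19711 \cdot 19723 - \left(-2\right) \frac{1}{87} = 777520106 - - \frac{2}{87} = 777520106 + \frac{2}{87} = \frac{67644249224}{87}$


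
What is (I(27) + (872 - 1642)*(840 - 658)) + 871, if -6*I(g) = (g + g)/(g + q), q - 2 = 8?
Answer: -5152962/37 ≈ -1.3927e+5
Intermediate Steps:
q = 10 (q = 2 + 8 = 10)
I(g) = -g/(3*(10 + g)) (I(g) = -(g + g)/(6*(g + 10)) = -2*g/(6*(10 + g)) = -g/(3*(10 + g)))
(I(27) + (872 - 1642)*(840 - 658)) + 871 = (-1*27/(30 + 3*27) + (872 - 1642)*(840 - 658)) + 871 = (-1*27/(30 + 81) - 770*182) + 871 = (-1*27/111 - 140140) + 871 = (-1*27*1/111 - 140140) + 871 = (-9/37 - 140140) + 871 = -5185189/37 + 871 = -5152962/37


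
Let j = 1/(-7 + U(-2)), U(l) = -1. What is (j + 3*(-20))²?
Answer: 231361/64 ≈ 3615.0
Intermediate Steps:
j = -⅛ (j = 1/(-7 - 1) = 1/(-8) = -⅛ ≈ -0.12500)
(j + 3*(-20))² = (-⅛ + 3*(-20))² = (-⅛ - 60)² = (-481/8)² = 231361/64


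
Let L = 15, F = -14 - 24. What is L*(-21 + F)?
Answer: -885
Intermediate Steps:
F = -38
L*(-21 + F) = 15*(-21 - 38) = 15*(-59) = -885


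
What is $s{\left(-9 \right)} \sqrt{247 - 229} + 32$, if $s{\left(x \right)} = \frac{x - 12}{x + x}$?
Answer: $32 + \frac{7 \sqrt{2}}{2} \approx 36.95$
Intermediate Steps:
$s{\left(x \right)} = \frac{-12 + x}{2 x}$
$s{\left(-9 \right)} \sqrt{247 - 229} + 32 = \frac{-12 - 9}{2 \left(-9\right)} \sqrt{247 - 229} + 32 = \frac{1}{2} \left(- \frac{1}{9}\right) \left(-21\right) \sqrt{18} + 32 = \frac{7 \cdot 3 \sqrt{2}}{6} + 32 = \frac{7 \sqrt{2}}{2} + 32 = 32 + \frac{7 \sqrt{2}}{2}$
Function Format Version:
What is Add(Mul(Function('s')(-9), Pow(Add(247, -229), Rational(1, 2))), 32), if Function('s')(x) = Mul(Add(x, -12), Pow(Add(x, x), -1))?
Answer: Add(32, Mul(Rational(7, 2), Pow(2, Rational(1, 2)))) ≈ 36.950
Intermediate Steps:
Function('s')(x) = Mul(Rational(1, 2), Pow(x, -1), Add(-12, x)) (Function('s')(x) = Mul(Add(-12, x), Pow(Mul(2, x), -1)) = Mul(Add(-12, x), Mul(Rational(1, 2), Pow(x, -1))) = Mul(Rational(1, 2), Pow(x, -1), Add(-12, x)))
Add(Mul(Function('s')(-9), Pow(Add(247, -229), Rational(1, 2))), 32) = Add(Mul(Mul(Rational(1, 2), Pow(-9, -1), Add(-12, -9)), Pow(Add(247, -229), Rational(1, 2))), 32) = Add(Mul(Mul(Rational(1, 2), Rational(-1, 9), -21), Pow(18, Rational(1, 2))), 32) = Add(Mul(Rational(7, 6), Mul(3, Pow(2, Rational(1, 2)))), 32) = Add(Mul(Rational(7, 2), Pow(2, Rational(1, 2))), 32) = Add(32, Mul(Rational(7, 2), Pow(2, Rational(1, 2))))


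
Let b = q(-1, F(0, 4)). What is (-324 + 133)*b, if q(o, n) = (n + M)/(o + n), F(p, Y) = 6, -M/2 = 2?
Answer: -382/5 ≈ -76.400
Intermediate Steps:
M = -4 (M = -2*2 = -4)
q(o, n) = (-4 + n)/(n + o) (q(o, n) = (n - 4)/(o + n) = (-4 + n)/(n + o))
b = ⅖ (b = (-4 + 6)/(6 - 1) = 2/5 = (⅕)*2 = ⅖ ≈ 0.40000)
(-324 + 133)*b = (-324 + 133)*(⅖) = -191*⅖ = -382/5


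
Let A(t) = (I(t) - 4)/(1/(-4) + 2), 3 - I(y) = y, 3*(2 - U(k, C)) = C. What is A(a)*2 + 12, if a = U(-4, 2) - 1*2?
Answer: 244/21 ≈ 11.619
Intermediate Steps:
U(k, C) = 2 - C/3
a = -⅔ (a = (2 - ⅓*2) - 1*2 = (2 - ⅔) - 2 = 4/3 - 2 = -⅔ ≈ -0.66667)
I(y) = 3 - y
A(t) = -4/7 - 4*t/7 (A(t) = ((3 - t) - 4)/(1/(-4) + 2) = (-1 - t)/(-¼ + 2) = (-1 - t)/(7/4) = (-1 - t)*(4/7) = -4/7 - 4*t/7)
A(a)*2 + 12 = (-4/7 - 4/7*(-⅔))*2 + 12 = (-4/7 + 8/21)*2 + 12 = -4/21*2 + 12 = -8/21 + 12 = 244/21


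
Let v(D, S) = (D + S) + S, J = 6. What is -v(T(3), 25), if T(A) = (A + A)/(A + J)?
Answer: -152/3 ≈ -50.667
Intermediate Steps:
T(A) = 2*A/(6 + A) (T(A) = (A + A)/(A + 6) = (2*A)/(6 + A) = 2*A/(6 + A))
v(D, S) = D + 2*S
-v(T(3), 25) = -(2*3/(6 + 3) + 2*25) = -(2*3/9 + 50) = -(2*3*(⅑) + 50) = -(⅔ + 50) = -1*152/3 = -152/3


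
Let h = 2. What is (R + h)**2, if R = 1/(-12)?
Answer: 529/144 ≈ 3.6736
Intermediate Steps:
R = -1/12 (R = 1*(-1/12) = -1/12 ≈ -0.083333)
(R + h)**2 = (-1/12 + 2)**2 = (23/12)**2 = 529/144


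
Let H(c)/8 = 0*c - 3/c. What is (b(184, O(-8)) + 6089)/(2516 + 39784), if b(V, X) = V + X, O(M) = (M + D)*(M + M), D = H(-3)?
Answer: 697/4700 ≈ 0.14830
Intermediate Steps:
H(c) = -24/c (H(c) = 8*(0*c - 3/c) = 8*(0 - 3/c) = 8*(-3/c) = -24/c)
D = 8 (D = -24/(-3) = -24*(-⅓) = 8)
O(M) = 2*M*(8 + M) (O(M) = (M + 8)*(M + M) = (8 + M)*(2*M) = 2*M*(8 + M))
(b(184, O(-8)) + 6089)/(2516 + 39784) = ((184 + 2*(-8)*(8 - 8)) + 6089)/(2516 + 39784) = ((184 + 2*(-8)*0) + 6089)/42300 = ((184 + 0) + 6089)*(1/42300) = (184 + 6089)*(1/42300) = 6273*(1/42300) = 697/4700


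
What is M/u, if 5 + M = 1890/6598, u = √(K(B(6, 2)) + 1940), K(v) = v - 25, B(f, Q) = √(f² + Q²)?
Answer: -15550/(3299*√(1915 + 2*√10)) ≈ -0.10753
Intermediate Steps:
B(f, Q) = √(Q² + f²)
K(v) = -25 + v
u = √(1915 + 2*√10) (u = √((-25 + √(2² + 6²)) + 1940) = √((-25 + √(4 + 36)) + 1940) = √((-25 + √40) + 1940) = √((-25 + 2*√10) + 1940) = √(1915 + 2*√10) ≈ 43.833)
M = -15550/3299 (M = -5 + 1890/6598 = -5 + 1890*(1/6598) = -5 + 945/3299 = -15550/3299 ≈ -4.7135)
M/u = -15550/(3299*√(1915 + 2*√10))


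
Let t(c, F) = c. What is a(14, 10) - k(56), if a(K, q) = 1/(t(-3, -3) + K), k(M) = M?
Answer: -615/11 ≈ -55.909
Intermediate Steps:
a(K, q) = 1/(-3 + K)
a(14, 10) - k(56) = 1/(-3 + 14) - 1*56 = 1/11 - 56 = -615/11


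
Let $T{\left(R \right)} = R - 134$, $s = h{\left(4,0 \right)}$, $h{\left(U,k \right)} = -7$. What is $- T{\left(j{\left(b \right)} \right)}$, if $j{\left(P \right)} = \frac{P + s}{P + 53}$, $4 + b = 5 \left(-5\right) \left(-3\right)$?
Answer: $\frac{4138}{31} \approx 133.48$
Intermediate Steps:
$s = -7$
$b = 71$ ($b = -4 + 5 \left(-5\right) \left(-3\right) = -4 - -75 = -4 + 75 = 71$)
$j{\left(P \right)} = \frac{-7 + P}{53 + P}$ ($j{\left(P \right)} = \frac{P - 7}{P + 53} = \frac{-7 + P}{53 + P}$)
$T{\left(R \right)} = -134 + R$
$- T{\left(j{\left(b \right)} \right)} = - (-134 + \frac{-7 + 71}{53 + 71}) = - (-134 + \frac{1}{124} \cdot 64) = - (-134 + \frac{16}{31}) = \left(-1\right) \left(- \frac{4138}{31}\right) = \frac{4138}{31}$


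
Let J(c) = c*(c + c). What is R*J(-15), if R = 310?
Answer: 139500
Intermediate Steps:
J(c) = 2*c² (J(c) = c*(2*c) = 2*c²)
R*J(-15) = 310*(2*(-15)²) = 310*(2*225) = 310*450 = 139500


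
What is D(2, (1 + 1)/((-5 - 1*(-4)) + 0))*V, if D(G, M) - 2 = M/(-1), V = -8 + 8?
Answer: 0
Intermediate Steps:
V = 0
D(G, M) = 2 - M (D(G, M) = 2 + M/(-1) = 2 + M*(-1) = 2 - M)
D(2, (1 + 1)/((-5 - 1*(-4)) + 0))*V = (2 - (1 + 1)/((-5 - 1*(-4)) + 0))*0 = (2 - 2/((-5 + 4) + 0))*0 = (2 - 2/(-1 + 0))*0 = (2 - 2/(-1))*0 = (2 - 2*(-1))*0 = (2 - 1*(-2))*0 = (2 + 2)*0 = 4*0 = 0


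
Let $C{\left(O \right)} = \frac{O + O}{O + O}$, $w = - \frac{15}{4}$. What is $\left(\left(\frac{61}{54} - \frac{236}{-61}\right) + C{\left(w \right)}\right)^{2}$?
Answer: $\frac{390418081}{10850436} \approx 35.982$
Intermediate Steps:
$w = - \frac{15}{4}$ ($w = \left(-15\right) \frac{1}{4} = - \frac{15}{4} \approx -3.75$)
$C{\left(O \right)} = 1$ ($C{\left(O \right)} = \frac{2 O}{2 O} = 2 O \frac{1}{2 O} = 1$)
$\left(\left(\frac{61}{54} - \frac{236}{-61}\right) + C{\left(w \right)}\right)^{2} = \left(\left(\frac{61}{54} - \frac{236}{-61}\right) + 1\right)^{2} = \left(\left(61 \cdot \frac{1}{54} - - \frac{236}{61}\right) + 1\right)^{2} = \left(\left(\frac{61}{54} + \frac{236}{61}\right) + 1\right)^{2} = \left(\frac{16465}{3294} + 1\right)^{2} = \left(\frac{19759}{3294}\right)^{2} = \frac{390418081}{10850436}$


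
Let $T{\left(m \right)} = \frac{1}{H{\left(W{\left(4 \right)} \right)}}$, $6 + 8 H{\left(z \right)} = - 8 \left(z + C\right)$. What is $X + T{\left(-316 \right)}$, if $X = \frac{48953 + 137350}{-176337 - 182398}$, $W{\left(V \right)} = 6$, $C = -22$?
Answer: $- \frac{763811}{1683295} \approx -0.45376$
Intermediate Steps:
$H{\left(z \right)} = \frac{85}{4} - z$ ($H{\left(z \right)} = - \frac{3}{4} + \frac{\left(-8\right) \left(z - 22\right)}{8} = - \frac{3}{4} + \frac{\left(-8\right) \left(-22 + z\right)}{8} = - \frac{3}{4} + \frac{176 - 8 z}{8} = - \frac{3}{4} - \left(-22 + z\right) = \frac{85}{4} - z$)
$T{\left(m \right)} = \frac{4}{61}$ ($T{\left(m \right)} = \frac{1}{\frac{85}{4} - 6} = \frac{1}{\frac{61}{4}} = \frac{4}{61}$)
$X = - \frac{14331}{27595}$ ($X = \frac{186303}{-358735} = 186303 \left(- \frac{1}{358735}\right) = - \frac{14331}{27595} \approx -0.51933$)
$X + T{\left(-316 \right)} = - \frac{14331}{27595} + \frac{4}{61} = - \frac{763811}{1683295}$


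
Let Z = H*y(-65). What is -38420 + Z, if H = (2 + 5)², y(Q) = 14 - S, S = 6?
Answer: -38028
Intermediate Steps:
y(Q) = 8 (y(Q) = 14 - 1*6 = 14 - 6 = 8)
H = 49 (H = 7² = 49)
Z = 392 (Z = 49*8 = 392)
-38420 + Z = -38420 + 392 = -38028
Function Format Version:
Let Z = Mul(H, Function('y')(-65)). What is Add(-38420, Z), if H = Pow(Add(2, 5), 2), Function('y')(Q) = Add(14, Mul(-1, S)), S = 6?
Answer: -38028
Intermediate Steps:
Function('y')(Q) = 8 (Function('y')(Q) = Add(14, Mul(-1, 6)) = Add(14, -6) = 8)
H = 49 (H = Pow(7, 2) = 49)
Z = 392 (Z = Mul(49, 8) = 392)
Add(-38420, Z) = Add(-38420, 392) = -38028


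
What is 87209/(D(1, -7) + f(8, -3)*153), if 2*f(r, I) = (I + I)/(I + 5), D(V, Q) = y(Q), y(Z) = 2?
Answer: -174418/455 ≈ -383.34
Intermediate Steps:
D(V, Q) = 2
f(r, I) = I/(5 + I) (f(r, I) = ((I + I)/(I + 5))/2 = ((2*I)/(5 + I))/2 = (2*I/(5 + I))/2 = I/(5 + I))
87209/(D(1, -7) + f(8, -3)*153) = 87209/(2 - 3/(5 - 3)*153) = 87209/(2 - 3/2*153) = 87209/(2 - 459/2) = 87209/(-455/2) = 87209*(-2/455) = -174418/455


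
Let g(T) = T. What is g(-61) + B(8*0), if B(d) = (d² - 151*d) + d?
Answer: -61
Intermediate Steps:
B(d) = d² - 150*d
g(-61) + B(8*0) = -61 + (8*0)*(-150 + 8*0) = -61 + 0*(-150 + 0) = -61 + 0*(-150) = -61 + 0 = -61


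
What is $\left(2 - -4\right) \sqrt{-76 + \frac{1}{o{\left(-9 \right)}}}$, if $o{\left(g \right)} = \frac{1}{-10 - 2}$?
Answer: $12 i \sqrt{22} \approx 56.285 i$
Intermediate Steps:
$o{\left(g \right)} = - \frac{1}{12}$ ($o{\left(g \right)} = \frac{1}{-12} = - \frac{1}{12}$)
$\left(2 - -4\right) \sqrt{-76 + \frac{1}{o{\left(-9 \right)}}} = \left(2 - -4\right) \sqrt{-76 + \frac{1}{- \frac{1}{12}}} = \left(2 + 4\right) \sqrt{-76 - 12} = 6 \sqrt{-88} = 6 \cdot 2 i \sqrt{22} = 12 i \sqrt{22}$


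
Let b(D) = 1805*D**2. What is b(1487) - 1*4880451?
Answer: 3986279594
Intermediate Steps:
b(1487) - 1*4880451 = 1805*1487**2 - 1*4880451 = 1805*2211169 - 4880451 = 3991160045 - 4880451 = 3986279594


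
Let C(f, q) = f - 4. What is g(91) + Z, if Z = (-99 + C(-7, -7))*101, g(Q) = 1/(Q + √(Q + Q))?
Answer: -988789/89 - √182/8099 ≈ -11110.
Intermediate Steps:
C(f, q) = -4 + f
g(Q) = 1/(Q + √2*√Q) (g(Q) = 1/(Q + √(2*Q)) = 1/(Q + √2*√Q))
Z = -11110 (Z = (-99 + (-4 - 7))*101 = (-99 - 11)*101 = -110*101 = -11110)
g(91) + Z = 1/(91 + √2*√91) - 11110 = 1/(91 + √182) - 11110 = -11110 + 1/(91 + √182)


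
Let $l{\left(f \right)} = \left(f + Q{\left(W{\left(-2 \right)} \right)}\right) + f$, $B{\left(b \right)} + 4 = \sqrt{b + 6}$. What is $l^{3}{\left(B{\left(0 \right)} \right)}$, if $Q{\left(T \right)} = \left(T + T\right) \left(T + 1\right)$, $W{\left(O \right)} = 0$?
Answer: $-1088 + 432 \sqrt{6} \approx -29.82$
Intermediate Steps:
$B{\left(b \right)} = -4 + \sqrt{6 + b}$ ($B{\left(b \right)} = -4 + \sqrt{b + 6} = -4 + \sqrt{6 + b}$)
$Q{\left(T \right)} = 2 T \left(1 + T\right)$
$l{\left(f \right)} = 2 f$ ($l{\left(f \right)} = \left(f + 2 \cdot 0 \left(1 + 0\right)\right) + f = \left(f + 2 \cdot 0 \cdot 1\right) + f = \left(f + 0\right) + f = f + f = 2 f$)
$l^{3}{\left(B{\left(0 \right)} \right)} = \left(2 \left(-4 + \sqrt{6 + 0}\right)\right)^{3} = \left(2 \left(-4 + \sqrt{6}\right)\right)^{3} = \left(-8 + 2 \sqrt{6}\right)^{3}$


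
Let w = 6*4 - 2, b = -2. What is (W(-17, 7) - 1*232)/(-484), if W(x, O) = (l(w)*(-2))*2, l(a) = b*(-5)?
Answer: 68/121 ≈ 0.56198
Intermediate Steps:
w = 22 (w = 24 - 2 = 22)
l(a) = 10 (l(a) = -2*(-5) = 10)
W(x, O) = -40 (W(x, O) = (10*(-2))*2 = -20*2 = -40)
(W(-17, 7) - 1*232)/(-484) = (-40 - 1*232)/(-484) = (-40 - 232)*(-1/484) = -272*(-1/484) = 68/121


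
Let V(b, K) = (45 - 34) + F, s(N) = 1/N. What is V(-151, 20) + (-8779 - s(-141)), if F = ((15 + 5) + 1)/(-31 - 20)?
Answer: -21017866/2397 ≈ -8768.4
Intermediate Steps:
F = -7/17 (F = (20 + 1)/(-51) = 21*(-1/51) = -7/17 ≈ -0.41176)
V(b, K) = 180/17 (V(b, K) = (45 - 34) - 7/17 = 11 - 7/17 = 180/17)
V(-151, 20) + (-8779 - s(-141)) = 180/17 + (-8779 - 1/(-141)) = 180/17 + (-8779 - 1*(-1/141)) = 180/17 + (-8779 + 1/141) = 180/17 - 1237838/141 = -21017866/2397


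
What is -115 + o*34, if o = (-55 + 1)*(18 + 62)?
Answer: -146995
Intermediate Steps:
o = -4320 (o = -54*80 = -4320)
-115 + o*34 = -115 - 4320*34 = -115 - 146880 = -146995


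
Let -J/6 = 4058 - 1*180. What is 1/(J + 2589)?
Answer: -1/20679 ≈ -4.8358e-5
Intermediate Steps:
J = -23268 (J = -6*(4058 - 1*180) = -6*(4058 - 180) = -6*3878 = -23268)
1/(J + 2589) = 1/(-23268 + 2589) = 1/(-20679) = -1/20679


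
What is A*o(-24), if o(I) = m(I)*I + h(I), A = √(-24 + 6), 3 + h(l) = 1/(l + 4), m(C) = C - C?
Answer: -183*I*√2/20 ≈ -12.94*I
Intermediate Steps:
m(C) = 0
h(l) = -3 + 1/(4 + l) (h(l) = -3 + 1/(l + 4) = -3 + 1/(4 + l))
A = 3*I*√2 (A = √(-18) = 3*I*√2 ≈ 4.2426*I)
o(I) = (-11 - 3*I)/(4 + I) (o(I) = 0*I + (-11 - 3*I)/(4 + I) = 0 + (-11 - 3*I)/(4 + I) = (-11 - 3*I)/(4 + I))
A*o(-24) = (3*I*√2)*((-11 - 3*(-24))/(4 - 24)) = (3*I*√2)*((-11 + 72)/(-20)) = (3*I*√2)*(-1/20*61) = (3*I*√2)*(-61/20) = -183*I*√2/20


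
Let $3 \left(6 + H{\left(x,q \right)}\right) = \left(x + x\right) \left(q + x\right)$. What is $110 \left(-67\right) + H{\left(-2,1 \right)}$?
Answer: $- \frac{22124}{3} \approx -7374.7$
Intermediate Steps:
$H{\left(x,q \right)} = -6 + \frac{2 x \left(q + x\right)}{3}$ ($H{\left(x,q \right)} = -6 + \frac{\left(x + x\right) \left(q + x\right)}{3} = -6 + \frac{2 x \left(q + x\right)}{3}$)
$110 \left(-67\right) + H{\left(-2,1 \right)} = 110 \left(-67\right) + \left(-6 + \frac{2 \left(-2\right)^{2}}{3} + \frac{2}{3} \cdot 1 \left(-2\right)\right) = -7370 - \frac{14}{3} = - \frac{22124}{3}$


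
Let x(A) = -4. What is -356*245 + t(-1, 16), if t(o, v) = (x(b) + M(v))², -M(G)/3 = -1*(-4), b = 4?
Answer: -86964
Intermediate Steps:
M(G) = -12 (M(G) = -(-3)*(-4) = -3*4 = -12)
t(o, v) = 256 (t(o, v) = (-4 - 12)² = (-16)² = 256)
-356*245 + t(-1, 16) = -356*245 + 256 = -87220 + 256 = -86964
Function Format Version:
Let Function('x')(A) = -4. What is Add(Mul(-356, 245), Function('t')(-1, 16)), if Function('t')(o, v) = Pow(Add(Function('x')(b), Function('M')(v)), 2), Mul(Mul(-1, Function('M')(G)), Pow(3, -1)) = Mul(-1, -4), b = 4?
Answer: -86964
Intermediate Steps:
Function('M')(G) = -12 (Function('M')(G) = Mul(-3, Mul(-1, -4)) = Mul(-3, 4) = -12)
Function('t')(o, v) = 256 (Function('t')(o, v) = Pow(Add(-4, -12), 2) = Pow(-16, 2) = 256)
Add(Mul(-356, 245), Function('t')(-1, 16)) = Add(Mul(-356, 245), 256) = Add(-87220, 256) = -86964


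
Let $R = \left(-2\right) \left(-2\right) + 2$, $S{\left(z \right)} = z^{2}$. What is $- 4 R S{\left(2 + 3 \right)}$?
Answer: $-600$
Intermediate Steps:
$R = 6$ ($R = 4 + 2 = 6$)
$- 4 R S{\left(2 + 3 \right)} = \left(-4\right) 6 \left(2 + 3\right)^{2} = - 24 \cdot 5^{2} = \left(-24\right) 25 = -600$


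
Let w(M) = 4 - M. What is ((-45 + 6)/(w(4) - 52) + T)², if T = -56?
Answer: 48841/16 ≈ 3052.6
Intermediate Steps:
((-45 + 6)/(w(4) - 52) + T)² = ((-45 + 6)/((4 - 1*4) - 52) - 56)² = (-39/((4 - 4) - 52) - 56)² = (-39/(0 - 52) - 56)² = (-39/(-52) - 56)² = (-39*(-1/52) - 56)² = (¾ - 56)² = (-221/4)² = 48841/16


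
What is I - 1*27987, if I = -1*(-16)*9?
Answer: -27843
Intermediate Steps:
I = 144 (I = 16*9 = 144)
I - 1*27987 = 144 - 1*27987 = 144 - 27987 = -27843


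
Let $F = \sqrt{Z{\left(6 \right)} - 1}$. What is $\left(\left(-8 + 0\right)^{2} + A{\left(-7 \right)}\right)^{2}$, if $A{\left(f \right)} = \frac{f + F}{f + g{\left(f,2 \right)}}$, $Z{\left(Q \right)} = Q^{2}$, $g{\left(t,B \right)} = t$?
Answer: $\frac{\left(903 - \sqrt{35}\right)^{2}}{196} \approx 4105.9$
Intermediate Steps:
$F = \sqrt{35}$ ($F = \sqrt{6^{2} - 1} = \sqrt{36 - 1} = \sqrt{35} \approx 5.9161$)
$A{\left(f \right)} = \frac{f + \sqrt{35}}{2 f}$ ($A{\left(f \right)} = \frac{f + \sqrt{35}}{f + f} = \frac{f + \sqrt{35}}{2 f}$)
$\left(\left(-8 + 0\right)^{2} + A{\left(-7 \right)}\right)^{2} = \left(\left(-8 + 0\right)^{2} + \frac{-7 + \sqrt{35}}{2 \left(-7\right)}\right)^{2} = \left(\left(-8\right)^{2} + \frac{1}{2} \left(- \frac{1}{7}\right) \left(-7 + \sqrt{35}\right)\right)^{2} = \left(64 + \left(\frac{1}{2} - \frac{\sqrt{35}}{14}\right)\right)^{2} = \left(\frac{129}{2} - \frac{\sqrt{35}}{14}\right)^{2}$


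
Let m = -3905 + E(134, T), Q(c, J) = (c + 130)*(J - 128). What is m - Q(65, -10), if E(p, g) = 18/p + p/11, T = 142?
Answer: 16963762/737 ≈ 23017.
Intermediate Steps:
E(p, g) = 18/p + p/11 (E(p, g) = 18/p + p*(1/11) = 18/p + p/11)
Q(c, J) = (-128 + J)*(130 + c) (Q(c, J) = (130 + c)*(-128 + J) = (-128 + J)*(130 + c))
m = -2868908/737 (m = -3905 + (18/134 + (1/11)*134) = -3905 + (18*(1/134) + 134/11) = -3905 + (9/67 + 134/11) = -3905 + 9077/737 = -2868908/737 ≈ -3892.7)
m - Q(65, -10) = -2868908/737 - (-16640 - 128*65 + 130*(-10) - 10*65) = -2868908/737 - (-16640 - 8320 - 1300 - 650) = -2868908/737 - 1*(-26910) = -2868908/737 + 26910 = 16963762/737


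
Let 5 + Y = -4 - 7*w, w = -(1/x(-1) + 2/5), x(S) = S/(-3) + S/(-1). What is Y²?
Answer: 361/400 ≈ 0.90250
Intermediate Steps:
x(S) = -4*S/3 (x(S) = S*(-⅓) + S*(-1) = -S/3 - S = -4*S/3)
w = -23/20 (w = -(1/(-4/3*(-1)) + 2/5) = -(1/(4/3) + 2*(⅕)) = -(1*(¾) + ⅖) = -(¾ + ⅖) = -1*23/20 = -23/20 ≈ -1.1500)
Y = -19/20 (Y = -5 + (-4 - 7*(-23/20)) = -5 + (-4 + 161/20) = -5 + 81/20 = -19/20 ≈ -0.95000)
Y² = (-19/20)² = 361/400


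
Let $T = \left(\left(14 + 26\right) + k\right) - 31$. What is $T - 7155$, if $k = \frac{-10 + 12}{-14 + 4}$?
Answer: $- \frac{35731}{5} \approx -7146.2$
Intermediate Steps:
$k = - \frac{1}{5}$ ($k = \frac{2}{-10} = 2 \left(- \frac{1}{10}\right) = - \frac{1}{5} \approx -0.2$)
$T = \frac{44}{5}$ ($T = \left(\left(14 + 26\right) - \frac{1}{5}\right) - 31 = \left(40 - \frac{1}{5}\right) - 31 = \frac{199}{5} - 31 = \frac{44}{5} \approx 8.8$)
$T - 7155 = \frac{44}{5} - 7155 = - \frac{35731}{5}$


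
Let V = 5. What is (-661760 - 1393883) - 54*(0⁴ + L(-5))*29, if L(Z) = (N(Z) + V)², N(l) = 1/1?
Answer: -2112019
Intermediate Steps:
N(l) = 1
L(Z) = 36 (L(Z) = (1 + 5)² = 6² = 36)
(-661760 - 1393883) - 54*(0⁴ + L(-5))*29 = (-661760 - 1393883) - 54*(0⁴ + 36)*29 = -2055643 - 54*(0 + 36)*29 = -2055643 - 1944*29 = -2055643 - 54*1044 = -2055643 - 56376 = -2112019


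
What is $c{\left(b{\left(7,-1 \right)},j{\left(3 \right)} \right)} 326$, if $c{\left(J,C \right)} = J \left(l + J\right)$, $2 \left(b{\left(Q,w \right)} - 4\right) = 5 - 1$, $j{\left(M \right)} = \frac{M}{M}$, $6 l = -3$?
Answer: $10758$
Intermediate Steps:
$l = - \frac{1}{2}$ ($l = \frac{1}{6} \left(-3\right) = - \frac{1}{2} \approx -0.5$)
$j{\left(M \right)} = 1$
$b{\left(Q,w \right)} = 6$ ($b{\left(Q,w \right)} = 4 + \frac{5 - 1}{2} = 4 + \frac{1}{2} \cdot 4 = 4 + 2 = 6$)
$c{\left(J,C \right)} = J \left(- \frac{1}{2} + J\right)$
$c{\left(b{\left(7,-1 \right)},j{\left(3 \right)} \right)} 326 = 6 \left(- \frac{1}{2} + 6\right) 326 = 6 \cdot \frac{11}{2} \cdot 326 = 33 \cdot 326 = 10758$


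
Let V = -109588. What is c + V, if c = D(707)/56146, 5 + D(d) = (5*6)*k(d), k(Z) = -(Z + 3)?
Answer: -6152949153/56146 ≈ -1.0959e+5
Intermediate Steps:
k(Z) = -3 - Z (k(Z) = -(3 + Z) = -3 - Z)
D(d) = -95 - 30*d (D(d) = -5 + (5*6)*(-3 - d) = -5 + 30*(-3 - d) = -5 + (-90 - 30*d) = -95 - 30*d)
c = -21305/56146 (c = (-95 - 30*707)/56146 = (-95 - 21210)*(1/56146) = -21305*1/56146 = -21305/56146 ≈ -0.37946)
c + V = -21305/56146 - 109588 = -6152949153/56146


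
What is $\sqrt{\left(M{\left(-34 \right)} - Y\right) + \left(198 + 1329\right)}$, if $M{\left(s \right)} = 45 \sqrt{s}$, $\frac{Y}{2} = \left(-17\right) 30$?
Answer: $3 \sqrt{283 + 5 i \sqrt{34}} \approx 50.535 + 2.5962 i$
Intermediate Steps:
$Y = -1020$ ($Y = 2 \left(\left(-17\right) 30\right) = 2 \left(-510\right) = -1020$)
$\sqrt{\left(M{\left(-34 \right)} - Y\right) + \left(198 + 1329\right)} = \sqrt{\left(45 \sqrt{-34} - -1020\right) + \left(198 + 1329\right)} = \sqrt{\left(45 i \sqrt{34} + 1020\right) + 1527} = \sqrt{\left(1020 + 45 i \sqrt{34}\right) + 1527} = \sqrt{2547 + 45 i \sqrt{34}}$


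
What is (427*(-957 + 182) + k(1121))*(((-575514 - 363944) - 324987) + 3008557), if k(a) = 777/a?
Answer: -647006510320576/1121 ≈ -5.7717e+11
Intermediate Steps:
(427*(-957 + 182) + k(1121))*(((-575514 - 363944) - 324987) + 3008557) = (427*(-957 + 182) + 777/1121)*(((-575514 - 363944) - 324987) + 3008557) = (427*(-775) + 777*(1/1121))*((-939458 - 324987) + 3008557) = (-330925 + 777/1121)*(-1264445 + 3008557) = -370966148/1121*1744112 = -647006510320576/1121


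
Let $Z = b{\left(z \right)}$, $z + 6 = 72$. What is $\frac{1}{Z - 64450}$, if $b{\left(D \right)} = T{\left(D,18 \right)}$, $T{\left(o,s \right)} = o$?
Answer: $- \frac{1}{64384} \approx -1.5532 \cdot 10^{-5}$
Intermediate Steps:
$z = 66$ ($z = -6 + 72 = 66$)
$b{\left(D \right)} = D$
$Z = 66$
$\frac{1}{Z - 64450} = \frac{1}{66 - 64450} = \frac{1}{-64384} = - \frac{1}{64384}$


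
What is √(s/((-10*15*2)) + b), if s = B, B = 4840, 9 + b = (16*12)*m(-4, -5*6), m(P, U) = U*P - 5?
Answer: √4962345/15 ≈ 148.51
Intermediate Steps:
m(P, U) = -5 + P*U (m(P, U) = P*U - 5 = -5 + P*U)
b = 22071 (b = -9 + (16*12)*(-5 - (-20)*6) = -9 + 192*(-5 - 4*(-30)) = -9 + 192*(-5 + 120) = -9 + 192*115 = -9 + 22080 = 22071)
s = 4840
√(s/((-10*15*2)) + b) = √(4840/((-10*15*2)) + 22071) = √(4840/((-150*2)) + 22071) = √(4840/(-300) + 22071) = √(4840*(-1/300) + 22071) = √(-242/15 + 22071) = √(330823/15) = √4962345/15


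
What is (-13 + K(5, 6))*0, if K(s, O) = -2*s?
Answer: 0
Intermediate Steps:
(-13 + K(5, 6))*0 = (-13 - 2*5)*0 = (-13 - 10)*0 = -23*0 = 0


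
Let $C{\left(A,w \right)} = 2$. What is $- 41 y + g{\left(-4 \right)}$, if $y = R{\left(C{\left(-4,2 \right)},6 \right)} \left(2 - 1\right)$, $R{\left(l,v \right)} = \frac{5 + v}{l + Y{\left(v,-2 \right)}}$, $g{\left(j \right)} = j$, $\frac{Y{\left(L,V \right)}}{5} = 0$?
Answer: $- \frac{459}{2} \approx -229.5$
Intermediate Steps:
$Y{\left(L,V \right)} = 0$ ($Y{\left(L,V \right)} = 5 \cdot 0 = 0$)
$R{\left(l,v \right)} = \frac{5 + v}{l}$ ($R{\left(l,v \right)} = \frac{5 + v}{l + 0} = \frac{5 + v}{l}$)
$y = \frac{11}{2}$ ($y = \frac{5 + 6}{2} \left(2 - 1\right) = \frac{1}{2} \cdot 11 \cdot 1 = \frac{11}{2} \cdot 1 = \frac{11}{2} \approx 5.5$)
$- 41 y + g{\left(-4 \right)} = \left(-41\right) \frac{11}{2} - 4 = - \frac{451}{2} - 4 = - \frac{459}{2}$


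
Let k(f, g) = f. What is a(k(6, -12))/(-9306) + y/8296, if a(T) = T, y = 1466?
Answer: 1132735/6433548 ≈ 0.17607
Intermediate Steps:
a(k(6, -12))/(-9306) + y/8296 = 6/(-9306) + 1466/8296 = 6*(-1/9306) + 1466*(1/8296) = -1/1551 + 733/4148 = 1132735/6433548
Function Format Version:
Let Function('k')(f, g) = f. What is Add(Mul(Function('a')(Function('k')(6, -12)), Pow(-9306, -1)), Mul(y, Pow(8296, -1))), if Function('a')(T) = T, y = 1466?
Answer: Rational(1132735, 6433548) ≈ 0.17607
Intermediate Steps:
Add(Mul(Function('a')(Function('k')(6, -12)), Pow(-9306, -1)), Mul(y, Pow(8296, -1))) = Add(Mul(6, Pow(-9306, -1)), Mul(1466, Pow(8296, -1))) = Add(Mul(6, Rational(-1, 9306)), Mul(1466, Rational(1, 8296))) = Add(Rational(-1, 1551), Rational(733, 4148)) = Rational(1132735, 6433548)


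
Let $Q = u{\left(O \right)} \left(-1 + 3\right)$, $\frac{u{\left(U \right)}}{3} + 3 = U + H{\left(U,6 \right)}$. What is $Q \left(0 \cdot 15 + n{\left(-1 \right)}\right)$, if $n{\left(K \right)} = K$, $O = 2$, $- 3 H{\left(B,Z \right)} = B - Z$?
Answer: $-2$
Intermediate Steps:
$H{\left(B,Z \right)} = - \frac{B}{3} + \frac{Z}{3}$ ($H{\left(B,Z \right)} = - \frac{B - Z}{3} = - \frac{B}{3} + \frac{Z}{3}$)
$u{\left(U \right)} = -3 + 2 U$ ($u{\left(U \right)} = -9 + 3 \left(U - \left(-2 + \frac{U}{3}\right)\right) = -9 + 3 \left(2 + \frac{2 U}{3}\right) = -9 + \left(6 + 2 U\right) = -3 + 2 U$)
$Q = 2$ ($Q = \left(-3 + 2 \cdot 2\right) \left(-1 + 3\right) = \left(-3 + 4\right) 2 = 1 \cdot 2 = 2$)
$Q \left(0 \cdot 15 + n{\left(-1 \right)}\right) = 2 \left(0 \cdot 15 - 1\right) = 2 \left(0 - 1\right) = 2 \left(-1\right) = -2$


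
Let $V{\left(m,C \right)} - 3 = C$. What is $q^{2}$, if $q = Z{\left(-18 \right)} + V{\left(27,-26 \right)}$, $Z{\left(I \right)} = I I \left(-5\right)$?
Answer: $2699449$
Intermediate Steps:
$V{\left(m,C \right)} = 3 + C$
$Z{\left(I \right)} = - 5 I^{2}$ ($Z{\left(I \right)} = I^{2} \left(-5\right) = - 5 I^{2}$)
$q = -1643$ ($q = - 5 \left(-18\right)^{2} + \left(3 - 26\right) = \left(-5\right) 324 - 23 = -1620 - 23 = -1643$)
$q^{2} = \left(-1643\right)^{2} = 2699449$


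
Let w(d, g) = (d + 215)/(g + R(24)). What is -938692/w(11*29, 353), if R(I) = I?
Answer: -176943442/267 ≈ -6.6271e+5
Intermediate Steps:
w(d, g) = (215 + d)/(24 + g) (w(d, g) = (d + 215)/(g + 24) = (215 + d)/(24 + g))
-938692/w(11*29, 353) = -938692*(24 + 353)/(215 + 11*29) = -938692*377/(215 + 319) = -938692/((1/377)*534) = -938692/534/377 = -938692*377/534 = -176943442/267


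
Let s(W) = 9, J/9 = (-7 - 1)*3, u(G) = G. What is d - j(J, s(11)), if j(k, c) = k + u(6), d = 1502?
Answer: 1712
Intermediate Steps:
J = -216 (J = 9*((-7 - 1)*3) = 9*(-8*3) = 9*(-24) = -216)
j(k, c) = 6 + k (j(k, c) = k + 6 = 6 + k)
d - j(J, s(11)) = 1502 - (6 - 216) = 1502 - 1*(-210) = 1502 + 210 = 1712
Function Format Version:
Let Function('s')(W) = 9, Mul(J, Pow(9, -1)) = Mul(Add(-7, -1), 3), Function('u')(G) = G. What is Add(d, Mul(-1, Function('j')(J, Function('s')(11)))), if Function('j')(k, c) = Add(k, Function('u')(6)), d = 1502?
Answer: 1712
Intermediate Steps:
J = -216 (J = Mul(9, Mul(Add(-7, -1), 3)) = Mul(9, Mul(-8, 3)) = Mul(9, -24) = -216)
Function('j')(k, c) = Add(6, k) (Function('j')(k, c) = Add(k, 6) = Add(6, k))
Add(d, Mul(-1, Function('j')(J, Function('s')(11)))) = Add(1502, Mul(-1, Add(6, -216))) = Add(1502, Mul(-1, -210)) = Add(1502, 210) = 1712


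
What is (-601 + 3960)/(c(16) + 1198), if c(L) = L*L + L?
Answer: 3359/1470 ≈ 2.2850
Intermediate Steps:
c(L) = L + L² (c(L) = L² + L = L + L²)
(-601 + 3960)/(c(16) + 1198) = (-601 + 3960)/(16*(1 + 16) + 1198) = 3359/(16*17 + 1198) = 3359/(272 + 1198) = 3359/1470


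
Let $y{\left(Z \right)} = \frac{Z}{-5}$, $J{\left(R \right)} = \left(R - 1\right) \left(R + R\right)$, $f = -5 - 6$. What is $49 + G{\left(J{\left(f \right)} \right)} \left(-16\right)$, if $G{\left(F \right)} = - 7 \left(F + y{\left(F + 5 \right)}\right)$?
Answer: $\frac{117957}{5} \approx 23591.0$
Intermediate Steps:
$f = -11$ ($f = -5 - 6 = -11$)
$J{\left(R \right)} = 2 R \left(-1 + R\right)$ ($J{\left(R \right)} = \left(-1 + R\right) 2 R = 2 R \left(-1 + R\right)$)
$y{\left(Z \right)} = - \frac{Z}{5}$ ($y{\left(Z \right)} = Z \left(- \frac{1}{5}\right) = - \frac{Z}{5}$)
$G{\left(F \right)} = 7 - \frac{28 F}{5}$ ($G{\left(F \right)} = - 7 \left(F - \frac{F + 5}{5}\right) = - 7 \left(F - \frac{5 + F}{5}\right) = - 7 \left(F - \left(1 + \frac{F}{5}\right)\right) = - 7 \left(-1 + \frac{4 F}{5}\right) = 7 - \frac{28 F}{5}$)
$49 + G{\left(J{\left(f \right)} \right)} \left(-16\right) = 49 + \left(7 - \frac{28 \cdot 2 \left(-11\right) \left(-1 - 11\right)}{5}\right) \left(-16\right) = 49 + \left(7 - \frac{28 \cdot 2 \left(-11\right) \left(-12\right)}{5}\right) \left(-16\right) = 49 + \left(7 - \frac{7392}{5}\right) \left(-16\right) = 49 - - \frac{117712}{5} = 49 + \frac{117712}{5} = \frac{117957}{5}$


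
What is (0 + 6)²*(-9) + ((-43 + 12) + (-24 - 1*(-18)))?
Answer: -361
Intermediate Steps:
(0 + 6)²*(-9) + ((-43 + 12) + (-24 - 1*(-18))) = 6²*(-9) + (-31 + (-24 + 18)) = 36*(-9) + (-31 - 6) = -324 - 37 = -361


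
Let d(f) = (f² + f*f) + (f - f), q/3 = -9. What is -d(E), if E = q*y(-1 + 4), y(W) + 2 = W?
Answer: -1458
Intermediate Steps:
y(W) = -2 + W
q = -27 (q = 3*(-9) = -27)
E = -27 (E = -27*(-2 + (-1 + 4)) = -27*(-2 + 3) = -27*1 = -27)
d(f) = 2*f² (d(f) = (f² + f²) + 0 = 2*f² + 0 = 2*f²)
-d(E) = -2*(-27)² = -2*729 = -1*1458 = -1458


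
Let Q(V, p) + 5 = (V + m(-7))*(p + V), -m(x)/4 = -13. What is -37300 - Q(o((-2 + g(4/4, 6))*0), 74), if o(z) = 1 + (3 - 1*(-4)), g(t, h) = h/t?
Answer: -42215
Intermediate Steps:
m(x) = 52 (m(x) = -4*(-13) = 52)
o(z) = 8 (o(z) = 1 + (3 + 4) = 1 + 7 = 8)
Q(V, p) = -5 + (52 + V)*(V + p) (Q(V, p) = -5 + (V + 52)*(p + V) = -5 + (52 + V)*(V + p))
-37300 - Q(o((-2 + g(4/4, 6))*0), 74) = -37300 - (-5 + 8² + 52*8 + 52*74 + 8*74) = -37300 - (-5 + 64 + 416 + 3848 + 592) = -37300 - 1*4915 = -37300 - 4915 = -42215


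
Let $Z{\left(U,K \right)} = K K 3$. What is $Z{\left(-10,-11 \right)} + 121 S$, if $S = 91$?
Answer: $11374$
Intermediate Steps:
$Z{\left(U,K \right)} = 3 K^{2}$ ($Z{\left(U,K \right)} = K^{2} \cdot 3 = 3 K^{2}$)
$Z{\left(-10,-11 \right)} + 121 S = 3 \left(-11\right)^{2} + 121 \cdot 91 = 3 \cdot 121 + 11011 = 363 + 11011 = 11374$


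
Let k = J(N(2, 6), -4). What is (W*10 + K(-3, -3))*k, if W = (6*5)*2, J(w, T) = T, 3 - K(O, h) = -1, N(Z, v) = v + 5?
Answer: -2416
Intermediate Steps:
N(Z, v) = 5 + v
K(O, h) = 4 (K(O, h) = 3 - 1*(-1) = 3 + 1 = 4)
k = -4
W = 60 (W = 30*2 = 60)
(W*10 + K(-3, -3))*k = (60*10 + 4)*(-4) = (600 + 4)*(-4) = 604*(-4) = -2416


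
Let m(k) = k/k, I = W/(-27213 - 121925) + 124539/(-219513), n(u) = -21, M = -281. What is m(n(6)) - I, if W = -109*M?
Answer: 19344896951/10912576598 ≈ 1.7727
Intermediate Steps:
W = 30629 (W = -109*(-281) = 30629)
I = -8432320353/10912576598 (I = 30629/(-27213 - 121925) + 124539/(-219513) = 30629/(-149138) + 124539*(-1/219513) = 30629*(-1/149138) - 41513/73171 = -30629/149138 - 41513/73171 = -8432320353/10912576598 ≈ -0.77272)
m(k) = 1
m(n(6)) - I = 1 - 1*(-8432320353/10912576598) = 1 + 8432320353/10912576598 = 19344896951/10912576598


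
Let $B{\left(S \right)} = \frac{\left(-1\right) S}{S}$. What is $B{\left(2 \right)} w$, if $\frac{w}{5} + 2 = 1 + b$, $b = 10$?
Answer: $-45$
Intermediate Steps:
$B{\left(S \right)} = -1$
$w = 45$ ($w = -10 + 5 \left(1 + 10\right) = -10 + 5 \cdot 11 = -10 + 55 = 45$)
$B{\left(2 \right)} w = \left(-1\right) 45 = -45$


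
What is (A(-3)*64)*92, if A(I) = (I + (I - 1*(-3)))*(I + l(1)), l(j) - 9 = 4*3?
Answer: -317952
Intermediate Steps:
l(j) = 21 (l(j) = 9 + 4*3 = 9 + 12 = 21)
A(I) = (3 + 2*I)*(21 + I) (A(I) = (I + (I - 1*(-3)))*(I + 21) = (I + (I + 3))*(21 + I) = (I + (3 + I))*(21 + I) = (3 + 2*I)*(21 + I))
(A(-3)*64)*92 = ((63 + 2*(-3)**2 + 45*(-3))*64)*92 = ((63 + 2*9 - 135)*64)*92 = ((63 + 18 - 135)*64)*92 = -54*64*92 = -3456*92 = -317952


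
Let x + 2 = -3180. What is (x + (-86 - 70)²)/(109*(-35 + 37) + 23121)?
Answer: 21154/23339 ≈ 0.90638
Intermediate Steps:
x = -3182 (x = -2 - 3180 = -3182)
(x + (-86 - 70)²)/(109*(-35 + 37) + 23121) = (-3182 + (-86 - 70)²)/(109*(-35 + 37) + 23121) = (-3182 + (-156)²)/(109*2 + 23121) = (-3182 + 24336)/(218 + 23121) = 21154/23339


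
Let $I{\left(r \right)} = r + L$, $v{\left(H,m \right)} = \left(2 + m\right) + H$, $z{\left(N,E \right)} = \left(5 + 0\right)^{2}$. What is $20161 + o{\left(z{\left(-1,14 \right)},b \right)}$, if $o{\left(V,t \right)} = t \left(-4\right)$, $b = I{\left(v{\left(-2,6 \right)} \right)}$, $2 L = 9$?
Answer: $20119$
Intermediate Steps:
$z{\left(N,E \right)} = 25$ ($z{\left(N,E \right)} = 5^{2} = 25$)
$v{\left(H,m \right)} = 2 + H + m$
$L = \frac{9}{2}$ ($L = \frac{1}{2} \cdot 9 = \frac{9}{2} \approx 4.5$)
$I{\left(r \right)} = \frac{9}{2} + r$ ($I{\left(r \right)} = r + \frac{9}{2} = \frac{9}{2} + r$)
$b = \frac{21}{2}$ ($b = \frac{9}{2} + \left(2 - 2 + 6\right) = \frac{9}{2} + 6 = \frac{21}{2} \approx 10.5$)
$o{\left(V,t \right)} = - 4 t$
$20161 + o{\left(z{\left(-1,14 \right)},b \right)} = 20161 - 42 = 20119$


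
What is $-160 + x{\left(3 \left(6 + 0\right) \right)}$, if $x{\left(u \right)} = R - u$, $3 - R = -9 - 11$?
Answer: $-155$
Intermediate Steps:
$R = 23$ ($R = 3 - \left(-9 - 11\right) = 3 - -20 = 3 + 20 = 23$)
$x{\left(u \right)} = 23 - u$
$-160 + x{\left(3 \left(6 + 0\right) \right)} = -160 + \left(23 - 3 \left(6 + 0\right)\right) = -160 + \left(23 - 3 \cdot 6\right) = -160 + \left(23 - 18\right) = -160 + 5 = -155$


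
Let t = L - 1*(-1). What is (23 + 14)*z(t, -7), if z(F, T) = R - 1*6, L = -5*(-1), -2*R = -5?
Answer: -259/2 ≈ -129.50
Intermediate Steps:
R = 5/2 (R = -½*(-5) = 5/2 ≈ 2.5000)
L = 5
t = 6 (t = 5 - 1*(-1) = 5 + 1 = 6)
z(F, T) = -7/2 (z(F, T) = 5/2 - 1*6 = 5/2 - 6 = -7/2)
(23 + 14)*z(t, -7) = (23 + 14)*(-7/2) = 37*(-7/2) = -259/2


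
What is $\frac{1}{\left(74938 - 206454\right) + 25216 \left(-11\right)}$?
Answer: $- \frac{1}{408892} \approx -2.4456 \cdot 10^{-6}$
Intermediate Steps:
$\frac{1}{\left(74938 - 206454\right) + 25216 \left(-11\right)} = \frac{1}{\left(74938 - 206454\right) - 277376} = \frac{1}{-131516 - 277376} = \frac{1}{-408892} = - \frac{1}{408892}$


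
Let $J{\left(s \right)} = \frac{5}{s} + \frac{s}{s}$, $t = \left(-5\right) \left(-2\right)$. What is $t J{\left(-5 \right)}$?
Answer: $0$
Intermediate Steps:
$t = 10$
$J{\left(s \right)} = 1 + \frac{5}{s}$ ($J{\left(s \right)} = \frac{5}{s} + 1 = 1 + \frac{5}{s}$)
$t J{\left(-5 \right)} = 10 \frac{5 - 5}{-5} = 10 \left(\left(- \frac{1}{5}\right) 0\right) = 10 \cdot 0 = 0$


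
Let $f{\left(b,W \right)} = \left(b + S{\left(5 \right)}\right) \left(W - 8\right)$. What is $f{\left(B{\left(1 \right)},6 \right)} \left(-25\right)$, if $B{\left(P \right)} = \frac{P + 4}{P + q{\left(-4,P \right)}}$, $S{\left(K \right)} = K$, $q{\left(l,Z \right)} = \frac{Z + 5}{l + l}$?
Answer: $1250$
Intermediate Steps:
$q{\left(l,Z \right)} = \frac{5 + Z}{2 l}$
$B{\left(P \right)} = \frac{4 + P}{- \frac{5}{8} + \frac{7 P}{8}}$ ($B{\left(P \right)} = \frac{P + 4}{P + \frac{5 + P}{2 \left(-4\right)}} = \frac{4 + P}{P + \frac{1}{2} \left(- \frac{1}{4}\right) \left(5 + P\right)} = \frac{4 + P}{P - \left(\frac{5}{8} + \frac{P}{8}\right)} = \frac{4 + P}{- \frac{5}{8} + \frac{7 P}{8}}$)
$f{\left(b,W \right)} = \left(-8 + W\right) \left(5 + b\right)$ ($f{\left(b,W \right)} = \left(b + 5\right) \left(W - 8\right) = \left(5 + b\right) \left(-8 + W\right) = \left(-8 + W\right) \left(5 + b\right)$)
$f{\left(B{\left(1 \right)},6 \right)} \left(-25\right) = \left(-40 - 8 \frac{8 \left(4 + 1\right)}{-5 + 7 \cdot 1} + 5 \cdot 6 + 6 \frac{8 \left(4 + 1\right)}{-5 + 7 \cdot 1}\right) \left(-25\right) = \left(-40 - 8 \cdot 8 \frac{1}{-5 + 7} \cdot 5 + 30 + 6 \cdot 8 \frac{1}{-5 + 7} \cdot 5\right) \left(-25\right) = \left(-40 - 8 \cdot 8 \cdot \frac{1}{2} \cdot 5 + 30 + 6 \cdot 8 \cdot \frac{1}{2} \cdot 5\right) \left(-25\right) = \left(-40 - 160 + 30 + 6 \cdot 20\right) \left(-25\right) = \left(-40 - 160 + 30 + 120\right) \left(-25\right) = \left(-50\right) \left(-25\right) = 1250$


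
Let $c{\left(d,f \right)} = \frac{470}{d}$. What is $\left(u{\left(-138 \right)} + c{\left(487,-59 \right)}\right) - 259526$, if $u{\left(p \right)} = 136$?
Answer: $- \frac{126322460}{487} \approx -2.5939 \cdot 10^{5}$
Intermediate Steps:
$\left(u{\left(-138 \right)} + c{\left(487,-59 \right)}\right) - 259526 = \left(136 + \frac{470}{487}\right) - 259526 = \frac{66702}{487} - 259526 = - \frac{126322460}{487}$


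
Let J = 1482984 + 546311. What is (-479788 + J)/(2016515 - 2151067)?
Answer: -1549507/134552 ≈ -11.516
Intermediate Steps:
J = 2029295
(-479788 + J)/(2016515 - 2151067) = (-479788 + 2029295)/(2016515 - 2151067) = 1549507/(-134552) = 1549507*(-1/134552) = -1549507/134552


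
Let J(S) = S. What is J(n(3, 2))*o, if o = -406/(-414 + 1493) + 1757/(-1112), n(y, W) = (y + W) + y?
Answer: -2347275/149981 ≈ -15.650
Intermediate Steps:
n(y, W) = W + 2*y (n(y, W) = (W + y) + y = W + 2*y)
o = -2347275/1199848 (o = -406/1079 + 1757*(-1/1112) = -406*1/1079 - 1757/1112 = -406/1079 - 1757/1112 = -2347275/1199848 ≈ -1.9563)
J(n(3, 2))*o = (2 + 2*3)*(-2347275/1199848) = (2 + 6)*(-2347275/1199848) = 8*(-2347275/1199848) = -2347275/149981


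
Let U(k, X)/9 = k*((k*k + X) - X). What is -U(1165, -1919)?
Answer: -14230504125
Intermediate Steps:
U(k, X) = 9*k³ (U(k, X) = 9*(k*((k*k + X) - X)) = 9*(k*((k² + X) - X)) = 9*(k*((X + k²) - X)) = 9*(k*k²) = 9*k³)
-U(1165, -1919) = -9*1165³ = -9*1581167125 = -1*14230504125 = -14230504125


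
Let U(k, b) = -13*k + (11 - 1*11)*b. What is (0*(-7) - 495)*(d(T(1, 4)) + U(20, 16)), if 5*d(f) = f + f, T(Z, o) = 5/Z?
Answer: 127710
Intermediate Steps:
U(k, b) = -13*k (U(k, b) = -13*k + (11 - 11)*b = -13*k + 0*b = -13*k + 0 = -13*k)
d(f) = 2*f/5 (d(f) = (f + f)/5 = (2*f)/5 = 2*f/5)
(0*(-7) - 495)*(d(T(1, 4)) + U(20, 16)) = (0*(-7) - 495)*(2*(5/1)/5 - 13*20) = (0 - 495)*(2*(5*1)/5 - 260) = -495*((2/5)*5 - 260) = -495*(2 - 260) = -495*(-258) = 127710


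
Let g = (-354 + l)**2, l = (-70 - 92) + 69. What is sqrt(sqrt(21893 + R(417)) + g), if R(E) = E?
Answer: sqrt(199809 + sqrt(22310)) ≈ 447.17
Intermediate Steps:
l = -93 (l = -162 + 69 = -93)
g = 199809 (g = (-354 - 93)**2 = (-447)**2 = 199809)
sqrt(sqrt(21893 + R(417)) + g) = sqrt(sqrt(21893 + 417) + 199809) = sqrt(sqrt(22310) + 199809) = sqrt(199809 + sqrt(22310))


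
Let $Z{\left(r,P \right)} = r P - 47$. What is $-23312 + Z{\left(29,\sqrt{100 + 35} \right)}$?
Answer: $-23359 + 87 \sqrt{15} \approx -23022.0$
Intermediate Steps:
$Z{\left(r,P \right)} = -47 + P r$ ($Z{\left(r,P \right)} = P r - 47 = -47 + P r$)
$-23312 + Z{\left(29,\sqrt{100 + 35} \right)} = -23312 - \left(47 - \sqrt{100 + 35} \cdot 29\right) = -23312 - \left(47 - \sqrt{135} \cdot 29\right) = -23312 - \left(47 - 3 \sqrt{15} \cdot 29\right) = -23312 - \left(47 - 87 \sqrt{15}\right) = -23359 + 87 \sqrt{15}$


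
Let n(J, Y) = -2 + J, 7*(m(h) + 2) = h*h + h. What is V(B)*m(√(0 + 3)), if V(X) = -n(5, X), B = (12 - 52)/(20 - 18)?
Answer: 33/7 - 3*√3/7 ≈ 3.9720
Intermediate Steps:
m(h) = -2 + h/7 + h²/7 (m(h) = -2 + (h*h + h)/7 = -2 + (h² + h)/7 = -2 + (h + h²)/7 = -2 + (h/7 + h²/7) = -2 + h/7 + h²/7)
B = -20 (B = -40/2 = -40*½ = -20)
V(X) = -3 (V(X) = -(-2 + 5) = -1*3 = -3)
V(B)*m(√(0 + 3)) = -3*(-2 + √(0 + 3)/7 + (√(0 + 3))²/7) = -3*(-2 + √3/7 + (√3)²/7) = -3*(-2 + √3/7 + (⅐)*3) = -3*(-2 + √3/7 + 3/7) = -3*(-11/7 + √3/7) = 33/7 - 3*√3/7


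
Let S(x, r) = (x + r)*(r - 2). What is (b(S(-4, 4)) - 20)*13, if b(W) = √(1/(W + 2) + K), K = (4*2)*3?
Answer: -260 + 91*√2/2 ≈ -195.65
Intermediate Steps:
K = 24 (K = 8*3 = 24)
S(x, r) = (-2 + r)*(r + x) (S(x, r) = (r + x)*(-2 + r) = (-2 + r)*(r + x))
b(W) = √(24 + 1/(2 + W)) (b(W) = √(1/(W + 2) + 24) = √(1/(2 + W) + 24) = √(24 + 1/(2 + W)))
(b(S(-4, 4)) - 20)*13 = (√((49 + 24*(4² - 2*4 - 2*(-4) + 4*(-4)))/(2 + (4² - 2*4 - 2*(-4) + 4*(-4)))) - 20)*13 = (√((49 + 24*(16 - 8 + 8 - 16))/(2 + (16 - 8 + 8 - 16))) - 20)*13 = (√((49 + 24*0)/(2 + 0)) - 20)*13 = (√((49 + 0)/2) - 20)*13 = (√((½)*49) - 20)*13 = (√(49/2) - 20)*13 = (7*√2/2 - 20)*13 = (-20 + 7*√2/2)*13 = -260 + 91*√2/2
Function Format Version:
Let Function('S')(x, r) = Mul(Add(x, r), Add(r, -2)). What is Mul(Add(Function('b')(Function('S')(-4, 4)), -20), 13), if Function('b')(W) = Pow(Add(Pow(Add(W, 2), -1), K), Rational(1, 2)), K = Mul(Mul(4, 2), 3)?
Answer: Add(-260, Mul(Rational(91, 2), Pow(2, Rational(1, 2)))) ≈ -195.65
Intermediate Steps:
K = 24 (K = Mul(8, 3) = 24)
Function('S')(x, r) = Mul(Add(-2, r), Add(r, x)) (Function('S')(x, r) = Mul(Add(r, x), Add(-2, r)) = Mul(Add(-2, r), Add(r, x)))
Function('b')(W) = Pow(Add(24, Pow(Add(2, W), -1)), Rational(1, 2)) (Function('b')(W) = Pow(Add(Pow(Add(W, 2), -1), 24), Rational(1, 2)) = Pow(Add(Pow(Add(2, W), -1), 24), Rational(1, 2)) = Pow(Add(24, Pow(Add(2, W), -1)), Rational(1, 2)))
Mul(Add(Function('b')(Function('S')(-4, 4)), -20), 13) = Mul(Add(Pow(Mul(Pow(Add(2, Add(Pow(4, 2), Mul(-2, 4), Mul(-2, -4), Mul(4, -4))), -1), Add(49, Mul(24, Add(Pow(4, 2), Mul(-2, 4), Mul(-2, -4), Mul(4, -4))))), Rational(1, 2)), -20), 13) = Mul(Add(Pow(Mul(Pow(Add(2, Add(16, -8, 8, -16)), -1), Add(49, Mul(24, Add(16, -8, 8, -16)))), Rational(1, 2)), -20), 13) = Mul(Add(Pow(Mul(Pow(Add(2, 0), -1), Add(49, Mul(24, 0))), Rational(1, 2)), -20), 13) = Mul(Add(Pow(Mul(Pow(2, -1), Add(49, 0)), Rational(1, 2)), -20), 13) = Mul(Add(Pow(Mul(Rational(1, 2), 49), Rational(1, 2)), -20), 13) = Mul(Add(Pow(Rational(49, 2), Rational(1, 2)), -20), 13) = Mul(Add(Mul(Rational(7, 2), Pow(2, Rational(1, 2))), -20), 13) = Mul(Add(-20, Mul(Rational(7, 2), Pow(2, Rational(1, 2)))), 13) = Add(-260, Mul(Rational(91, 2), Pow(2, Rational(1, 2))))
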